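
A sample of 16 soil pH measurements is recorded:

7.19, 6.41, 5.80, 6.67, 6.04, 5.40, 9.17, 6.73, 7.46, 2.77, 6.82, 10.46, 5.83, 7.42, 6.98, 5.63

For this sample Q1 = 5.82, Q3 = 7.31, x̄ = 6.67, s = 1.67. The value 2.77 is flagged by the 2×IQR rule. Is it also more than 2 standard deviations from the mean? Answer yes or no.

z = (2.77 − 6.67) / 1.67 = -2.34.
|z| = 2.34 > 2.

yes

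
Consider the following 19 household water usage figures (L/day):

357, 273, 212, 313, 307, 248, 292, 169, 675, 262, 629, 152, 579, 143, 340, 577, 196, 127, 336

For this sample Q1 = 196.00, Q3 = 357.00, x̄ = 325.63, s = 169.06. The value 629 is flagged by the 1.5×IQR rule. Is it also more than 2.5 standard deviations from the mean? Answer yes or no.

no

z = (629 − 325.63) / 169.06 = 1.79.
|z| = 1.79 ≤ 2.5.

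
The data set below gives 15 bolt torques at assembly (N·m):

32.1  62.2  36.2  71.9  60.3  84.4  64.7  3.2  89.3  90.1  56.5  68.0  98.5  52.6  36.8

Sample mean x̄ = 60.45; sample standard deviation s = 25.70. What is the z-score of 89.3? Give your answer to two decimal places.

z = (89.3 − 60.45) / 25.70 = 1.12.

1.12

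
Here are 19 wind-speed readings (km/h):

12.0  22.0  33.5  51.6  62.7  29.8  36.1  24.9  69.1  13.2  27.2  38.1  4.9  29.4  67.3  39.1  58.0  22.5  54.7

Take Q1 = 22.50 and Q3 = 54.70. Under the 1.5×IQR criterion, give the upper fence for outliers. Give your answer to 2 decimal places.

IQR = Q3 − Q1 = 54.70 − 22.50 = 32.20.
Lower fence = Q1 − 1.5·IQR = 22.50 − 48.30 = -25.80.
Upper fence = Q3 + 1.5·IQR = 54.70 + 48.30 = 103.00.

103.00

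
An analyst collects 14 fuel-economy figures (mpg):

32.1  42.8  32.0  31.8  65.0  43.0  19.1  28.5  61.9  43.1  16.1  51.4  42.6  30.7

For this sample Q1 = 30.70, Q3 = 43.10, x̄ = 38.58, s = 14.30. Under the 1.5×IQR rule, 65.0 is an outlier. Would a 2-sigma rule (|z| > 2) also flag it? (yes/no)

z = (65.0 − 38.58) / 14.30 = 1.85.
|z| = 1.85 ≤ 2.

no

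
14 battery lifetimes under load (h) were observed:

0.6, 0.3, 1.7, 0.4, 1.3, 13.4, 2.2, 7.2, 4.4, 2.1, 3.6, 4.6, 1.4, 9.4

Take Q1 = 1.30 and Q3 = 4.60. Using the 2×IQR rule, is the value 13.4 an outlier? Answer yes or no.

IQR = Q3 − Q1 = 4.60 − 1.30 = 3.30.
Lower fence = Q1 − 2·IQR = 1.30 − 6.60 = -5.30.
Upper fence = Q3 + 2·IQR = 4.60 + 6.60 = 11.20.
13.4 lies above the upper fence.

yes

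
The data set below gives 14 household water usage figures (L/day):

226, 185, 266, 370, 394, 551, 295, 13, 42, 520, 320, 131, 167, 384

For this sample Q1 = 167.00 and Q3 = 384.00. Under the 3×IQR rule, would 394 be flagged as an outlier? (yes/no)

IQR = Q3 − Q1 = 384.00 − 167.00 = 217.00.
Lower fence = Q1 − 3·IQR = 167.00 − 651.00 = -484.00.
Upper fence = Q3 + 3·IQR = 384.00 + 651.00 = 1035.00.
394 lies within [-484.00, 1035.00].

no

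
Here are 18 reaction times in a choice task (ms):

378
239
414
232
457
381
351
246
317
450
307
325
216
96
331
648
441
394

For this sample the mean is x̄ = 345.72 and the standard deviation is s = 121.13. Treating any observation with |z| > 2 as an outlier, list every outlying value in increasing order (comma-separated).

96, 648

Cutoffs at x̄ ± 2s: 345.72 ± 2·121.13 = [103.46, 587.98].
96: z = -2.06, |z| > 2 → outlier.
648: z = 2.50, |z| > 2 → outlier.
Every other value lies within [103.46, 587.98].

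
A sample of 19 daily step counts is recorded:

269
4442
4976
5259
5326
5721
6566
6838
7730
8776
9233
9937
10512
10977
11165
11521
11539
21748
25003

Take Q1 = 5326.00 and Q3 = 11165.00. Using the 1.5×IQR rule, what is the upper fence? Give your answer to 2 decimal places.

19923.50

IQR = Q3 − Q1 = 11165.00 − 5326.00 = 5839.00.
Lower fence = Q1 − 1.5·IQR = 5326.00 − 8758.50 = -3432.50.
Upper fence = Q3 + 1.5·IQR = 11165.00 + 8758.50 = 19923.50.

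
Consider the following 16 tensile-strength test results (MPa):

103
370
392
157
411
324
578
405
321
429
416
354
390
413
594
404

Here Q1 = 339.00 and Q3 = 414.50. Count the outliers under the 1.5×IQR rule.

4

IQR = 75.50; fences at 339.00 − 113.25 = 225.75 and 414.50 + 113.25 = 527.75.
Outside the cutoffs: 103, 157, 578, 594.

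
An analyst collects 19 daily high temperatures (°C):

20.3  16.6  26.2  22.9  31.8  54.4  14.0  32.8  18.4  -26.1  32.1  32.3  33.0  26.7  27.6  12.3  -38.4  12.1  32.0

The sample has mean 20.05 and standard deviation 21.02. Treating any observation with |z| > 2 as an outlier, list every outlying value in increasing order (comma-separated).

-38.4, -26.1

Cutoffs at x̄ ± 2s: 20.05 ± 2·21.02 = [-21.99, 62.09].
-38.4: z = -2.78, |z| > 2 → outlier.
-26.1: z = -2.20, |z| > 2 → outlier.
Every other value lies within [-21.99, 62.09].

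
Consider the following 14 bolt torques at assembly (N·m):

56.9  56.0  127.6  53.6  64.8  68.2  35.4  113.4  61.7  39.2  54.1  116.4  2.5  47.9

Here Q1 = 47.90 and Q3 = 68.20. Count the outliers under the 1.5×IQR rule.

4

IQR = 20.30; fences at 47.90 − 30.45 = 17.45 and 68.20 + 30.45 = 98.65.
Outside the cutoffs: 2.5, 113.4, 116.4, 127.6.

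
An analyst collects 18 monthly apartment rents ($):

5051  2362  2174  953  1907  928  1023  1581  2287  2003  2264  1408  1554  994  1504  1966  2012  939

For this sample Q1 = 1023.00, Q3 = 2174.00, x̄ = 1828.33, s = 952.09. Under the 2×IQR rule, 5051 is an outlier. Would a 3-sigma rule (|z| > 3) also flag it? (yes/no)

yes

z = (5051 − 1828.33) / 952.09 = 3.38.
|z| = 3.38 > 3.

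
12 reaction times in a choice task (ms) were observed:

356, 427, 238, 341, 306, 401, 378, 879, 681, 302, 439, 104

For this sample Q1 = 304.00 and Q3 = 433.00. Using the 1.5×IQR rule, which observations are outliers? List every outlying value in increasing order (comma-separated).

104, 681, 879

IQR = Q3 − Q1 = 433.00 − 304.00 = 129.00.
Lower fence = Q1 − 1.5·IQR = 304.00 − 193.50 = 110.50.
Upper fence = Q3 + 1.5·IQR = 433.00 + 193.50 = 626.50.
104 < 110.50 → outlier.
681 > 626.50 → outlier.
879 > 626.50 → outlier.
All remaining values lie within [110.50, 626.50].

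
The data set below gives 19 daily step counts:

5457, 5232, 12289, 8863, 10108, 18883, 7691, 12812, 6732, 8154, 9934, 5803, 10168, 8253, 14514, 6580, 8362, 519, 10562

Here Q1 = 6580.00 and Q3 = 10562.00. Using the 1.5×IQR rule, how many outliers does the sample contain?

2

IQR = 3982.00; fences at 6580.00 − 5973.00 = 607.00 and 10562.00 + 5973.00 = 16535.00.
Outside the cutoffs: 519, 18883.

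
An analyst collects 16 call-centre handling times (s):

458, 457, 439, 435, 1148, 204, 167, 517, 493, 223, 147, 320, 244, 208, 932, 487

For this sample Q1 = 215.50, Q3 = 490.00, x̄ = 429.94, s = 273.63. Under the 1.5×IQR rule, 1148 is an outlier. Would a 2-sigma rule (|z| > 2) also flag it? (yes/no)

z = (1148 − 429.94) / 273.63 = 2.62.
|z| = 2.62 > 2.

yes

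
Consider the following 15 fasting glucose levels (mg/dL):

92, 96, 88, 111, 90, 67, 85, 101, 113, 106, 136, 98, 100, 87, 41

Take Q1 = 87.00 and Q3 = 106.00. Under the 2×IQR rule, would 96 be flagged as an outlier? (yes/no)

no

IQR = Q3 − Q1 = 106.00 − 87.00 = 19.00.
Lower fence = Q1 − 2·IQR = 87.00 − 38.00 = 49.00.
Upper fence = Q3 + 2·IQR = 106.00 + 38.00 = 144.00.
96 lies within [49.00, 144.00].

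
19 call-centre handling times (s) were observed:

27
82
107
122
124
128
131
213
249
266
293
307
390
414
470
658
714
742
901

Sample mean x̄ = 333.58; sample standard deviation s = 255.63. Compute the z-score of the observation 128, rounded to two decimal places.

-0.80

z = (128 − 333.58) / 255.63 = -0.80.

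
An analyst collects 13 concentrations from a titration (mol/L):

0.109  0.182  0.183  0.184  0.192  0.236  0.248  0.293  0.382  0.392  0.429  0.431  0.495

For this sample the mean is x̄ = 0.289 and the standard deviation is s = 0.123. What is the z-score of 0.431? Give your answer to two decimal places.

z = (0.431 − 0.289) / 0.123 = 1.15.

1.15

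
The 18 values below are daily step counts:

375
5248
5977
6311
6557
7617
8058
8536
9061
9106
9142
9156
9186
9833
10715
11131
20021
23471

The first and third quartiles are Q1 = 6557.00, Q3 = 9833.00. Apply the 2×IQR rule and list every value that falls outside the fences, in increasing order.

IQR = Q3 − Q1 = 9833.00 − 6557.00 = 3276.00.
Lower fence = Q1 − 2·IQR = 6557.00 − 6552.00 = 5.00.
Upper fence = Q3 + 2·IQR = 9833.00 + 6552.00 = 16385.00.
20021 > 16385.00 → outlier.
23471 > 16385.00 → outlier.
All remaining values lie within [5.00, 16385.00].

20021, 23471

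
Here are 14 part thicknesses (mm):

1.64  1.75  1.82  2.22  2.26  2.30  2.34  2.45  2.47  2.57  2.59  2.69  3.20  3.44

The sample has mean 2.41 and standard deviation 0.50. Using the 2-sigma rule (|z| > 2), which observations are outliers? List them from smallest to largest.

3.44

Cutoffs at x̄ ± 2s: 2.41 ± 2·0.50 = [1.41, 3.41].
3.44: z = 2.06, |z| > 2 → outlier.
Every other value lies within [1.41, 3.41].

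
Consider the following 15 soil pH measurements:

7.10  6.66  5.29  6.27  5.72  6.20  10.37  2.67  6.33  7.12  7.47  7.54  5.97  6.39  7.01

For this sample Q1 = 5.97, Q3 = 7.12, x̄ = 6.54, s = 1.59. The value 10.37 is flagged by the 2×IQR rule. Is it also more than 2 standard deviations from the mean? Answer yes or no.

z = (10.37 − 6.54) / 1.59 = 2.41.
|z| = 2.41 > 2.

yes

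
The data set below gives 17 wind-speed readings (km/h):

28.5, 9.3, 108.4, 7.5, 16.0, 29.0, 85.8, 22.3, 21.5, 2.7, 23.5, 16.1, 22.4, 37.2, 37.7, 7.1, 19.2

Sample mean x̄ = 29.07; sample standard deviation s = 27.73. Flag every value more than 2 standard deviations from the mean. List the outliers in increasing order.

Cutoffs at x̄ ± 2s: 29.07 ± 2·27.73 = [-26.39, 84.53].
85.8: z = 2.05, |z| > 2 → outlier.
108.4: z = 2.86, |z| > 2 → outlier.
Every other value lies within [-26.39, 84.53].

85.8, 108.4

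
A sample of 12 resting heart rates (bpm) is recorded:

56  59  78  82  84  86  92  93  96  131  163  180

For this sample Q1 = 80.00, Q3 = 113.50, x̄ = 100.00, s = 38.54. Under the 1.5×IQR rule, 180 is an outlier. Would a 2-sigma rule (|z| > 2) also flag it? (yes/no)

yes

z = (180 − 100.00) / 38.54 = 2.08.
|z| = 2.08 > 2.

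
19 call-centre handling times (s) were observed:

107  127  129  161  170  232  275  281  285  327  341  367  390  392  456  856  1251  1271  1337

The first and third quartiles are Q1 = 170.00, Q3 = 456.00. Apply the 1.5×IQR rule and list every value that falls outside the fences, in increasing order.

IQR = Q3 − Q1 = 456.00 − 170.00 = 286.00.
Lower fence = Q1 − 1.5·IQR = 170.00 − 429.00 = -259.00.
Upper fence = Q3 + 1.5·IQR = 456.00 + 429.00 = 885.00.
1251 > 885.00 → outlier.
1271 > 885.00 → outlier.
1337 > 885.00 → outlier.
All remaining values lie within [-259.00, 885.00].

1251, 1271, 1337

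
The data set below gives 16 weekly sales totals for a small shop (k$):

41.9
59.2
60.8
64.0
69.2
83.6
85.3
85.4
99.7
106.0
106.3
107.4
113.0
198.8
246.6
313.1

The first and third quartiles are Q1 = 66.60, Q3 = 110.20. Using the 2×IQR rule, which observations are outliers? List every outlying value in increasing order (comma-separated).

IQR = Q3 − Q1 = 110.20 − 66.60 = 43.60.
Lower fence = Q1 − 2·IQR = 66.60 − 87.20 = -20.60.
Upper fence = Q3 + 2·IQR = 110.20 + 87.20 = 197.40.
198.8 > 197.40 → outlier.
246.6 > 197.40 → outlier.
313.1 > 197.40 → outlier.
All remaining values lie within [-20.60, 197.40].

198.8, 246.6, 313.1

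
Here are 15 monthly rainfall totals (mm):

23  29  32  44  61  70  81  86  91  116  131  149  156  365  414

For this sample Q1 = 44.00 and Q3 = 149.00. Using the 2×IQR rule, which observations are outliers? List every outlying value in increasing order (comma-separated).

IQR = Q3 − Q1 = 149.00 − 44.00 = 105.00.
Lower fence = Q1 − 2·IQR = 44.00 − 210.00 = -166.00.
Upper fence = Q3 + 2·IQR = 149.00 + 210.00 = 359.00.
365 > 359.00 → outlier.
414 > 359.00 → outlier.
All remaining values lie within [-166.00, 359.00].

365, 414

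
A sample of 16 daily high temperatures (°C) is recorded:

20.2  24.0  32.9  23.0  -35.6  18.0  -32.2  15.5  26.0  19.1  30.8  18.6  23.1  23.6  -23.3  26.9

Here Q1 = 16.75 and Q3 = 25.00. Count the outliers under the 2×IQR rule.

IQR = 8.25; fences at 16.75 − 16.50 = 0.25 and 25.00 + 16.50 = 41.50.
Outside the cutoffs: -35.6, -32.2, -23.3.

3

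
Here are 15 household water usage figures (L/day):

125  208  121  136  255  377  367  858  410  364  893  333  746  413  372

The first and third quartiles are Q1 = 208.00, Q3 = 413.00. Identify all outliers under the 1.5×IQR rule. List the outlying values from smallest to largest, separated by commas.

746, 858, 893

IQR = Q3 − Q1 = 413.00 − 208.00 = 205.00.
Lower fence = Q1 − 1.5·IQR = 208.00 − 307.50 = -99.50.
Upper fence = Q3 + 1.5·IQR = 413.00 + 307.50 = 720.50.
746 > 720.50 → outlier.
858 > 720.50 → outlier.
893 > 720.50 → outlier.
All remaining values lie within [-99.50, 720.50].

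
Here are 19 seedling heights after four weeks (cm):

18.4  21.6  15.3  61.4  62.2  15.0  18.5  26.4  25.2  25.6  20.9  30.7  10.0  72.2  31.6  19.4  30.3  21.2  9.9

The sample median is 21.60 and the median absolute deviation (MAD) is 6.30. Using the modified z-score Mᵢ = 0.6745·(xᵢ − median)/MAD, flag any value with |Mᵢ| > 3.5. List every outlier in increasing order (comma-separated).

61.4, 62.2, 72.2

|Mᵢ| > 3.5 ⇔ |xᵢ − 21.60| > 3.5·6.30/0.6745 = 32.69.
So outliers lie outside [-11.09, 54.29].
61.4: M = 4.26 → outlier.
62.2: M = 4.35 → outlier.
72.2: M = 5.42 → outlier.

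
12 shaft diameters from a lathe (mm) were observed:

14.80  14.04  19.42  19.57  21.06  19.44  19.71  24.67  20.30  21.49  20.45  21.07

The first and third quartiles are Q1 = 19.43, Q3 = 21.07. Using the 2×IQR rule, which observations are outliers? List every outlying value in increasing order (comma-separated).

IQR = Q3 − Q1 = 21.07 − 19.43 = 1.64.
Lower fence = Q1 − 2·IQR = 19.43 − 3.28 = 16.15.
Upper fence = Q3 + 2·IQR = 21.07 + 3.28 = 24.35.
14.04 < 16.15 → outlier.
14.80 < 16.15 → outlier.
24.67 > 24.35 → outlier.
All remaining values lie within [16.15, 24.35].

14.04, 14.80, 24.67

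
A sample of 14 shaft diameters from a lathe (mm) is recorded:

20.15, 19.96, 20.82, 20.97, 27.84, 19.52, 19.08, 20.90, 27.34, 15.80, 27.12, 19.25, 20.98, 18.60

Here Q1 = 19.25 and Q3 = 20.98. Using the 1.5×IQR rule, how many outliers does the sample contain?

4

IQR = 1.73; fences at 19.25 − 2.595 = 16.655 and 20.98 + 2.595 = 23.575.
Outside the cutoffs: 15.80, 27.12, 27.34, 27.84.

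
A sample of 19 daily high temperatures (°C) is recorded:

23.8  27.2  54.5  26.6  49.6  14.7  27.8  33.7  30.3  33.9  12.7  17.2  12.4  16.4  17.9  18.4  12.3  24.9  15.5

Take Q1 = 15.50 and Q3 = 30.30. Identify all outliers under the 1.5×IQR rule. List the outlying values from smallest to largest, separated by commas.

54.5

IQR = Q3 − Q1 = 30.30 − 15.50 = 14.80.
Lower fence = Q1 − 1.5·IQR = 15.50 − 22.20 = -6.70.
Upper fence = Q3 + 1.5·IQR = 30.30 + 22.20 = 52.50.
54.5 > 52.50 → outlier.
All remaining values lie within [-6.70, 52.50].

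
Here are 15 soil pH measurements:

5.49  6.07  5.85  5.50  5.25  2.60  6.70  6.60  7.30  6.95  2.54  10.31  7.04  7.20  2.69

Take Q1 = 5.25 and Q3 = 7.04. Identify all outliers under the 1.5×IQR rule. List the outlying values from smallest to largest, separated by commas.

IQR = Q3 − Q1 = 7.04 − 5.25 = 1.79.
Lower fence = Q1 − 1.5·IQR = 5.25 − 2.685 = 2.565.
Upper fence = Q3 + 1.5·IQR = 7.04 + 2.685 = 9.725.
2.54 < 2.565 → outlier.
10.31 > 9.725 → outlier.
All remaining values lie within [2.565, 9.725].

2.54, 10.31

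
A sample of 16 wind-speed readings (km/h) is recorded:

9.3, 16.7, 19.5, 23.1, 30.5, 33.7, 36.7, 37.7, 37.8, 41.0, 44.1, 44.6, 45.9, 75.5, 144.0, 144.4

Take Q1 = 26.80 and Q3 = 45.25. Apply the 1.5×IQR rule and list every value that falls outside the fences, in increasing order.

75.5, 144.0, 144.4

IQR = Q3 − Q1 = 45.25 − 26.80 = 18.45.
Lower fence = Q1 − 1.5·IQR = 26.80 − 27.675 = -0.875.
Upper fence = Q3 + 1.5·IQR = 45.25 + 27.675 = 72.925.
75.5 > 72.925 → outlier.
144.0 > 72.925 → outlier.
144.4 > 72.925 → outlier.
All remaining values lie within [-0.875, 72.925].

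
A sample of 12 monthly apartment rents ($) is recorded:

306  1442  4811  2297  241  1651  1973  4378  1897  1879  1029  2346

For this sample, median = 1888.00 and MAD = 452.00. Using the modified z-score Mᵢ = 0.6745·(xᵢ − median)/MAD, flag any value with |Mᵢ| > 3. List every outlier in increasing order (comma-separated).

4378, 4811

|Mᵢ| > 3 ⇔ |xᵢ − 1888.00| > 3·452.00/0.6745 = 2010.38.
So outliers lie outside [-122.38, 3898.38].
4378: M = 3.72 → outlier.
4811: M = 4.36 → outlier.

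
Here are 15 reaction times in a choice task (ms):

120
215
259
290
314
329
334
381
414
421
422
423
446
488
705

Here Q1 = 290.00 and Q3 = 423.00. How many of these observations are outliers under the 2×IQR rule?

1

IQR = 133.00; fences at 290.00 − 266.00 = 24.00 and 423.00 + 266.00 = 689.00.
Outside the cutoffs: 705.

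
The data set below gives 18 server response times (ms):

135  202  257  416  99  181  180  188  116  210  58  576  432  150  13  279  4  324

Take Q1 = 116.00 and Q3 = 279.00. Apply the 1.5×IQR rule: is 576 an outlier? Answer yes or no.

yes

IQR = Q3 − Q1 = 279.00 − 116.00 = 163.00.
Lower fence = Q1 − 1.5·IQR = 116.00 − 244.50 = -128.50.
Upper fence = Q3 + 1.5·IQR = 279.00 + 244.50 = 523.50.
576 lies above the upper fence.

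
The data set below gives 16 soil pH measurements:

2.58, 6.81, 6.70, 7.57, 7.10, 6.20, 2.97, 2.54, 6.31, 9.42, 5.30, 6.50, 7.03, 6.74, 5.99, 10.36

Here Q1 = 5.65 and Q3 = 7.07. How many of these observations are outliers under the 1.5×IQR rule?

IQR = 1.42; fences at 5.65 − 2.13 = 3.52 and 7.07 + 2.13 = 9.20.
Outside the cutoffs: 2.54, 2.58, 2.97, 9.42, 10.36.

5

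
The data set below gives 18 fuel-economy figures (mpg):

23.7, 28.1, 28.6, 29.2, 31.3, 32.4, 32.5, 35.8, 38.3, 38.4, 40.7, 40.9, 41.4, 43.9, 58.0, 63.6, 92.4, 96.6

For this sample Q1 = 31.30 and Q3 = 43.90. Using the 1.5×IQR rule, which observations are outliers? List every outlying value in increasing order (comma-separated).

63.6, 92.4, 96.6

IQR = Q3 − Q1 = 43.90 − 31.30 = 12.60.
Lower fence = Q1 − 1.5·IQR = 31.30 − 18.90 = 12.40.
Upper fence = Q3 + 1.5·IQR = 43.90 + 18.90 = 62.80.
63.6 > 62.80 → outlier.
92.4 > 62.80 → outlier.
96.6 > 62.80 → outlier.
All remaining values lie within [12.40, 62.80].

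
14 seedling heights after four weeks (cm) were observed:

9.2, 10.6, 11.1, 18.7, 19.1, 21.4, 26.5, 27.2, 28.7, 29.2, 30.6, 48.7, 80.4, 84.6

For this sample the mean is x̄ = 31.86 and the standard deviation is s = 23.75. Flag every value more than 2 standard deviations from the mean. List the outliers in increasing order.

Cutoffs at x̄ ± 2s: 31.86 ± 2·23.75 = [-15.64, 79.36].
80.4: z = 2.04, |z| > 2 → outlier.
84.6: z = 2.22, |z| > 2 → outlier.
Every other value lies within [-15.64, 79.36].

80.4, 84.6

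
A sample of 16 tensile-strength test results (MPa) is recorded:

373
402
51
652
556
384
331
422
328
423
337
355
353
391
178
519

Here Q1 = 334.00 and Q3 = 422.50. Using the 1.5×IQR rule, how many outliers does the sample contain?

IQR = 88.50; fences at 334.00 − 132.75 = 201.25 and 422.50 + 132.75 = 555.25.
Outside the cutoffs: 51, 178, 556, 652.

4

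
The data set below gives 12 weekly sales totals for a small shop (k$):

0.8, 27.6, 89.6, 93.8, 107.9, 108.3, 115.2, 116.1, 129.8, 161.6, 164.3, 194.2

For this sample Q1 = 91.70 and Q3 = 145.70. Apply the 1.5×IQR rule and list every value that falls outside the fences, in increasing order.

0.8

IQR = Q3 − Q1 = 145.70 − 91.70 = 54.00.
Lower fence = Q1 − 1.5·IQR = 91.70 − 81.00 = 10.70.
Upper fence = Q3 + 1.5·IQR = 145.70 + 81.00 = 226.70.
0.8 < 10.70 → outlier.
All remaining values lie within [10.70, 226.70].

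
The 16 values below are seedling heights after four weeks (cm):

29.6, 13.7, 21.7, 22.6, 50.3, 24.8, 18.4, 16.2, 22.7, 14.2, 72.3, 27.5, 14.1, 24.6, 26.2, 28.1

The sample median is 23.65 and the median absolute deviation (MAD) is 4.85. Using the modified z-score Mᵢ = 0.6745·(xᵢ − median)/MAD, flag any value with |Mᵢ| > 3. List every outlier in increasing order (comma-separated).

|Mᵢ| > 3 ⇔ |xᵢ − 23.65| > 3·4.85/0.6745 = 21.57.
So outliers lie outside [2.08, 45.22].
50.3: M = 3.71 → outlier.
72.3: M = 6.77 → outlier.

50.3, 72.3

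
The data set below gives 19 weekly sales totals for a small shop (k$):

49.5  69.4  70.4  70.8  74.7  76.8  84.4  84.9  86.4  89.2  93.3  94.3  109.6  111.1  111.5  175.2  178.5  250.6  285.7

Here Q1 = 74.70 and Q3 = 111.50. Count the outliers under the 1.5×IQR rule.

4

IQR = 36.80; fences at 74.70 − 55.20 = 19.50 and 111.50 + 55.20 = 166.70.
Outside the cutoffs: 175.2, 178.5, 250.6, 285.7.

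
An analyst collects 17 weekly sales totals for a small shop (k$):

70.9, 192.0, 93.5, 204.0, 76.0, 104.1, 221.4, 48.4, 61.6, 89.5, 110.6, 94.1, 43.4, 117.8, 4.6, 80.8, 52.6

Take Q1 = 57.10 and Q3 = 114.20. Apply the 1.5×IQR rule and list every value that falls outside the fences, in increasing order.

204.0, 221.4

IQR = Q3 − Q1 = 114.20 − 57.10 = 57.10.
Lower fence = Q1 − 1.5·IQR = 57.10 − 85.65 = -28.55.
Upper fence = Q3 + 1.5·IQR = 114.20 + 85.65 = 199.85.
204.0 > 199.85 → outlier.
221.4 > 199.85 → outlier.
All remaining values lie within [-28.55, 199.85].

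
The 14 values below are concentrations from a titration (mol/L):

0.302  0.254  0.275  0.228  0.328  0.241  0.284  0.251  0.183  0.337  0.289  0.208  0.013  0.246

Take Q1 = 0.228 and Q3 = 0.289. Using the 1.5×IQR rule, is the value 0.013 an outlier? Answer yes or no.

IQR = Q3 − Q1 = 0.289 − 0.228 = 0.061.
Lower fence = Q1 − 1.5·IQR = 0.228 − 0.0915 = 0.1365.
Upper fence = Q3 + 1.5·IQR = 0.289 + 0.0915 = 0.3805.
0.013 lies below the lower fence.

yes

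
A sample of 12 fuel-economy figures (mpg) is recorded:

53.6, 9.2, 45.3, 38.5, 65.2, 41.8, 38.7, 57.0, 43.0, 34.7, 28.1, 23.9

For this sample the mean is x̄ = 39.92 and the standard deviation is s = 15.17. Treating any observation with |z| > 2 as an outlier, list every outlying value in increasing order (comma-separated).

9.2

Cutoffs at x̄ ± 2s: 39.92 ± 2·15.17 = [9.58, 70.26].
9.2: z = -2.03, |z| > 2 → outlier.
Every other value lies within [9.58, 70.26].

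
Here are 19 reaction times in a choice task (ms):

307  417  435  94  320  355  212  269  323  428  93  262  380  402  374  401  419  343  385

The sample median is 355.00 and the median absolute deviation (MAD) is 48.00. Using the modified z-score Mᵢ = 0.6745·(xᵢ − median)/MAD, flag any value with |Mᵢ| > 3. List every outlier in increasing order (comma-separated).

93, 94

|Mᵢ| > 3 ⇔ |xᵢ − 355.00| > 3·48.00/0.6745 = 213.49.
So outliers lie outside [141.51, 568.49].
93: M = -3.68 → outlier.
94: M = -3.67 → outlier.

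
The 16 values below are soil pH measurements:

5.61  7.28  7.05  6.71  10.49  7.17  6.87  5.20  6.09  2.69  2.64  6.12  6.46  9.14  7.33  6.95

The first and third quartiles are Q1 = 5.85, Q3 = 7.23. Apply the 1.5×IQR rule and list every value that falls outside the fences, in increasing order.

2.64, 2.69, 10.49

IQR = Q3 − Q1 = 7.23 − 5.85 = 1.38.
Lower fence = Q1 − 1.5·IQR = 5.85 − 2.07 = 3.78.
Upper fence = Q3 + 1.5·IQR = 7.23 + 2.07 = 9.30.
2.64 < 3.78 → outlier.
2.69 < 3.78 → outlier.
10.49 > 9.30 → outlier.
All remaining values lie within [3.78, 9.30].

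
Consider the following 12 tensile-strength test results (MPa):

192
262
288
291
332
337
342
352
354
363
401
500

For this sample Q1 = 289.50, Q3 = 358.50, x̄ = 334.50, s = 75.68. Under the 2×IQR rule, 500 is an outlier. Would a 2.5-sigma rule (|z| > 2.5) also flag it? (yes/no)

no

z = (500 − 334.50) / 75.68 = 2.19.
|z| = 2.19 ≤ 2.5.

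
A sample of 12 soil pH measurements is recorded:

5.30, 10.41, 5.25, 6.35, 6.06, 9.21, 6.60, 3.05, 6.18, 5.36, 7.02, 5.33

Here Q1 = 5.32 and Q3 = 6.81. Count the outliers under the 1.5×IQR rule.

3

IQR = 1.49; fences at 5.32 − 2.235 = 3.085 and 6.81 + 2.235 = 9.045.
Outside the cutoffs: 3.05, 9.21, 10.41.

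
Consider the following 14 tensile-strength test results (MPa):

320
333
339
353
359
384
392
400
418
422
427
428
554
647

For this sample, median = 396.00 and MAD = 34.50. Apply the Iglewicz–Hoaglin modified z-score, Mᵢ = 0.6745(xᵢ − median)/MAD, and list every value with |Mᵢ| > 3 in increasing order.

|Mᵢ| > 3 ⇔ |xᵢ − 396.00| > 3·34.50/0.6745 = 153.45.
So outliers lie outside [242.55, 549.45].
554: M = 3.09 → outlier.
647: M = 4.91 → outlier.

554, 647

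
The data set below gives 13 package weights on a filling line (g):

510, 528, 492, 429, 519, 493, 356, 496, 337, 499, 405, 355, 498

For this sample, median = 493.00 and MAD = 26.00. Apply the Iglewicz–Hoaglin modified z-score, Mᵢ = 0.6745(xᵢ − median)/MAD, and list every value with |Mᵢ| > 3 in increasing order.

|Mᵢ| > 3 ⇔ |xᵢ − 493.00| > 3·26.00/0.6745 = 115.64.
So outliers lie outside [377.36, 608.64].
337: M = -4.05 → outlier.
355: M = -3.58 → outlier.
356: M = -3.55 → outlier.

337, 355, 356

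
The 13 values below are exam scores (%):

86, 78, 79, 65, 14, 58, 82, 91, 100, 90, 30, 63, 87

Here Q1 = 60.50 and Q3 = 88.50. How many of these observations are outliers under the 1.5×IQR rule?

1

IQR = 28.00; fences at 60.50 − 42.00 = 18.50 and 88.50 + 42.00 = 130.50.
Outside the cutoffs: 14.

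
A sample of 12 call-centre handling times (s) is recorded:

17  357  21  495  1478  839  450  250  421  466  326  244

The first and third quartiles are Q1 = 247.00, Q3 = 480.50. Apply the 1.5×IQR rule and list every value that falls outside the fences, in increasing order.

IQR = Q3 − Q1 = 480.50 − 247.00 = 233.50.
Lower fence = Q1 − 1.5·IQR = 247.00 − 350.25 = -103.25.
Upper fence = Q3 + 1.5·IQR = 480.50 + 350.25 = 830.75.
839 > 830.75 → outlier.
1478 > 830.75 → outlier.
All remaining values lie within [-103.25, 830.75].

839, 1478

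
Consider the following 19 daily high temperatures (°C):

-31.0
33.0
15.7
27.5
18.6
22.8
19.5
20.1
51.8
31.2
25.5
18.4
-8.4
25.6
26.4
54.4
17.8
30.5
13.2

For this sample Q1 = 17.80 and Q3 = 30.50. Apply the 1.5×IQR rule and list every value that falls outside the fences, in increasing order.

IQR = Q3 − Q1 = 30.50 − 17.80 = 12.70.
Lower fence = Q1 − 1.5·IQR = 17.80 − 19.05 = -1.25.
Upper fence = Q3 + 1.5·IQR = 30.50 + 19.05 = 49.55.
-31.0 < -1.25 → outlier.
-8.4 < -1.25 → outlier.
51.8 > 49.55 → outlier.
54.4 > 49.55 → outlier.
All remaining values lie within [-1.25, 49.55].

-31.0, -8.4, 51.8, 54.4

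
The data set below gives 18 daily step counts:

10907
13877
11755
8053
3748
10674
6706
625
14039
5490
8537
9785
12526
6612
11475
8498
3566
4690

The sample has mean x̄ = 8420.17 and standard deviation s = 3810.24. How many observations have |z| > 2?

1

Cutoffs: x̄ ± 2s = [799.69, 16040.65].
Outside the cutoffs: 625.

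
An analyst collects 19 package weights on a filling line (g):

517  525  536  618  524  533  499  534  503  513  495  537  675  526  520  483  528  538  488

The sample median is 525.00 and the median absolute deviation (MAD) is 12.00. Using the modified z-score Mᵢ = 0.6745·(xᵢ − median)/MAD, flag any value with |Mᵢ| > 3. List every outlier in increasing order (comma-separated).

|Mᵢ| > 3 ⇔ |xᵢ − 525.00| > 3·12.00/0.6745 = 53.37.
So outliers lie outside [471.63, 578.37].
618: M = 5.23 → outlier.
675: M = 8.43 → outlier.

618, 675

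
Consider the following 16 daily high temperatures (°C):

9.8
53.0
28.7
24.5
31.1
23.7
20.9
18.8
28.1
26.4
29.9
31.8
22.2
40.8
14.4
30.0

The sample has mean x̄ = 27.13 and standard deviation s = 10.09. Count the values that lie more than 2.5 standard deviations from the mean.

1

Cutoffs: x̄ ± 2.5s = [1.905, 52.355].
Outside the cutoffs: 53.0.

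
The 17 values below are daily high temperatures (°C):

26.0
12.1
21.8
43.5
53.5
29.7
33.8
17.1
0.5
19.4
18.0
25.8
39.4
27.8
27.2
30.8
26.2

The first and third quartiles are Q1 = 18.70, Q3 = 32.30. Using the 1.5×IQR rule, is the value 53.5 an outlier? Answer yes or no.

IQR = Q3 − Q1 = 32.30 − 18.70 = 13.60.
Lower fence = Q1 − 1.5·IQR = 18.70 − 20.40 = -1.70.
Upper fence = Q3 + 1.5·IQR = 32.30 + 20.40 = 52.70.
53.5 lies above the upper fence.

yes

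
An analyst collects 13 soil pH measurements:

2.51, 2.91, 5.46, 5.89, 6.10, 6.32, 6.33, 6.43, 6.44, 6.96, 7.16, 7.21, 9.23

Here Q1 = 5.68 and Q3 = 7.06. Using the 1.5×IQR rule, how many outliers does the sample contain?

3

IQR = 1.38; fences at 5.68 − 2.07 = 3.61 and 7.06 + 2.07 = 9.13.
Outside the cutoffs: 2.51, 2.91, 9.23.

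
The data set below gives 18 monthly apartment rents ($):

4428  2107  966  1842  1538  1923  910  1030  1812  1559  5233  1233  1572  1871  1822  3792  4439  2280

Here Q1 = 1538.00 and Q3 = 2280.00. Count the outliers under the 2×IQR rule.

IQR = 742.00; fences at 1538.00 − 1484.00 = 54.00 and 2280.00 + 1484.00 = 3764.00.
Outside the cutoffs: 3792, 4428, 4439, 5233.

4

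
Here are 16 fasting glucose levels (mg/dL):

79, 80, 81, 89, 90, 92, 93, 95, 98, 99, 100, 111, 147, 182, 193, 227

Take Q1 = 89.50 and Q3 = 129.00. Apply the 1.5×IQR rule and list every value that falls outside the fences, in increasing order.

IQR = Q3 − Q1 = 129.00 − 89.50 = 39.50.
Lower fence = Q1 − 1.5·IQR = 89.50 − 59.25 = 30.25.
Upper fence = Q3 + 1.5·IQR = 129.00 + 59.25 = 188.25.
193 > 188.25 → outlier.
227 > 188.25 → outlier.
All remaining values lie within [30.25, 188.25].

193, 227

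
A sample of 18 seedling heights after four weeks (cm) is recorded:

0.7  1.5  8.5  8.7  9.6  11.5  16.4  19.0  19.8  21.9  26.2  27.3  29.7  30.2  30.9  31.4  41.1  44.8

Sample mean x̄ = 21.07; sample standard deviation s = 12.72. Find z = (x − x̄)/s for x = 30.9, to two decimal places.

0.77

z = (30.9 − 21.07) / 12.72 = 0.77.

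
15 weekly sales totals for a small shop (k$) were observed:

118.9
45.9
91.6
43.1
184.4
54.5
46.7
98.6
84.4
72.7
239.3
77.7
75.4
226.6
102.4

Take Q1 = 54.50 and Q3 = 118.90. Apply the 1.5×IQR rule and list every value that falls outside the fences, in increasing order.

226.6, 239.3

IQR = Q3 − Q1 = 118.90 − 54.50 = 64.40.
Lower fence = Q1 − 1.5·IQR = 54.50 − 96.60 = -42.10.
Upper fence = Q3 + 1.5·IQR = 118.90 + 96.60 = 215.50.
226.6 > 215.50 → outlier.
239.3 > 215.50 → outlier.
All remaining values lie within [-42.10, 215.50].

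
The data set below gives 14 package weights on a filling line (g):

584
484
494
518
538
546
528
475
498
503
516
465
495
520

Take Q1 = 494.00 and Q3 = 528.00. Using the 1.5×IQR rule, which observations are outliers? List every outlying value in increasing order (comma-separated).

IQR = Q3 − Q1 = 528.00 − 494.00 = 34.00.
Lower fence = Q1 − 1.5·IQR = 494.00 − 51.00 = 443.00.
Upper fence = Q3 + 1.5·IQR = 528.00 + 51.00 = 579.00.
584 > 579.00 → outlier.
All remaining values lie within [443.00, 579.00].

584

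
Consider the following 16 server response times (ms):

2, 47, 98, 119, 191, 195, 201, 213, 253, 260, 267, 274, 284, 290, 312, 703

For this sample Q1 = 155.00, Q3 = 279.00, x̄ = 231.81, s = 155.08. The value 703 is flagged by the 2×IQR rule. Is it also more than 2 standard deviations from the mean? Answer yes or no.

yes

z = (703 − 231.81) / 155.08 = 3.04.
|z| = 3.04 > 2.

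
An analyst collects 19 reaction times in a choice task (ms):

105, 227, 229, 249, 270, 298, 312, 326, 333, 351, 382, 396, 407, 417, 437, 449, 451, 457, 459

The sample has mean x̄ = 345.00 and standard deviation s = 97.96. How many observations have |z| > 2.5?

Cutoffs: x̄ ± 2.5s = [100.10, 589.90].
Every value lies within the cutoffs.

0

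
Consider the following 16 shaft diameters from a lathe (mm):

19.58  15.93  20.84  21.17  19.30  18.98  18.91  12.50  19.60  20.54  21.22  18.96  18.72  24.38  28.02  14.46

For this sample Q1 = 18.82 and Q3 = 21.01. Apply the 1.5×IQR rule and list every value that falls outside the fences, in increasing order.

12.50, 14.46, 24.38, 28.02

IQR = Q3 − Q1 = 21.01 − 18.82 = 2.19.
Lower fence = Q1 − 1.5·IQR = 18.82 − 3.285 = 15.535.
Upper fence = Q3 + 1.5·IQR = 21.01 + 3.285 = 24.295.
12.50 < 15.535 → outlier.
14.46 < 15.535 → outlier.
24.38 > 24.295 → outlier.
28.02 > 24.295 → outlier.
All remaining values lie within [15.535, 24.295].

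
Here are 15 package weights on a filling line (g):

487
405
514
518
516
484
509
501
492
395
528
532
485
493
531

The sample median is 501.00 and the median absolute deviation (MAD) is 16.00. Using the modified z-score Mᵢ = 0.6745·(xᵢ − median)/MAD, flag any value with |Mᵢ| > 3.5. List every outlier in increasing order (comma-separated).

|Mᵢ| > 3.5 ⇔ |xᵢ − 501.00| > 3.5·16.00/0.6745 = 83.02.
So outliers lie outside [417.98, 584.02].
395: M = -4.47 → outlier.
405: M = -4.05 → outlier.

395, 405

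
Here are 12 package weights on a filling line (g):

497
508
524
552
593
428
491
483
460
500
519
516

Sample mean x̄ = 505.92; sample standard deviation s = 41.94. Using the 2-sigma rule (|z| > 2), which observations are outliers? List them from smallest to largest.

593

Cutoffs at x̄ ± 2s: 505.92 ± 2·41.94 = [422.04, 589.80].
593: z = 2.08, |z| > 2 → outlier.
Every other value lies within [422.04, 589.80].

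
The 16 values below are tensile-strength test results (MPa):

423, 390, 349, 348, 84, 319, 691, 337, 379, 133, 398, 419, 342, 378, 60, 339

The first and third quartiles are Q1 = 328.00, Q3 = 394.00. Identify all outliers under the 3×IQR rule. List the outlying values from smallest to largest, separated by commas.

IQR = Q3 − Q1 = 394.00 − 328.00 = 66.00.
Lower fence = Q1 − 3·IQR = 328.00 − 198.00 = 130.00.
Upper fence = Q3 + 3·IQR = 394.00 + 198.00 = 592.00.
60 < 130.00 → outlier.
84 < 130.00 → outlier.
691 > 592.00 → outlier.
All remaining values lie within [130.00, 592.00].

60, 84, 691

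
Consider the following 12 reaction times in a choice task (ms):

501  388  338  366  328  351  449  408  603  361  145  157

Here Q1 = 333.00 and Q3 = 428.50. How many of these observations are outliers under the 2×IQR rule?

IQR = 95.50; fences at 333.00 − 191.00 = 142.00 and 428.50 + 191.00 = 619.50.
Every value lies within the cutoffs.

0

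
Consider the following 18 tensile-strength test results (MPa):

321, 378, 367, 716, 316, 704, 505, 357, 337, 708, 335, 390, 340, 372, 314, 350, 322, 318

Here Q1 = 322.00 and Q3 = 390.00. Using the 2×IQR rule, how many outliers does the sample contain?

3

IQR = 68.00; fences at 322.00 − 136.00 = 186.00 and 390.00 + 136.00 = 526.00.
Outside the cutoffs: 704, 708, 716.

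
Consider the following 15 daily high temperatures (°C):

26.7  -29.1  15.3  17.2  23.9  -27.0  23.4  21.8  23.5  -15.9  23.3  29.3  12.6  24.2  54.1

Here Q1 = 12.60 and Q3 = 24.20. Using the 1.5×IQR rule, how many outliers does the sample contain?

IQR = 11.60; fences at 12.60 − 17.40 = -4.80 and 24.20 + 17.40 = 41.60.
Outside the cutoffs: -29.1, -27.0, -15.9, 54.1.

4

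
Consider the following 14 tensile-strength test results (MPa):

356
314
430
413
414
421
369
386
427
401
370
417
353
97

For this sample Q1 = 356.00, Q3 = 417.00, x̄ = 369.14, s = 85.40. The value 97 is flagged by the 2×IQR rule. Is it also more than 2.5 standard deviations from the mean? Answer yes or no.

yes

z = (97 − 369.14) / 85.40 = -3.19.
|z| = 3.19 > 2.5.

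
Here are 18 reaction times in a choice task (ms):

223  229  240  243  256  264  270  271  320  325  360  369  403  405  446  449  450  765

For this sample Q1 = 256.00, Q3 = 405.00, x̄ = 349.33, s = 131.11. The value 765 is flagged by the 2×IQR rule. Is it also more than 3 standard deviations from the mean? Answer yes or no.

yes

z = (765 − 349.33) / 131.11 = 3.17.
|z| = 3.17 > 3.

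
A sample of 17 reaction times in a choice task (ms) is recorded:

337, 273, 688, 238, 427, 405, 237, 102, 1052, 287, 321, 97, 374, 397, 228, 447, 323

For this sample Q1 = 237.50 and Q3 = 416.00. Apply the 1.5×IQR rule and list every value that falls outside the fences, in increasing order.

688, 1052

IQR = Q3 − Q1 = 416.00 − 237.50 = 178.50.
Lower fence = Q1 − 1.5·IQR = 237.50 − 267.75 = -30.25.
Upper fence = Q3 + 1.5·IQR = 416.00 + 267.75 = 683.75.
688 > 683.75 → outlier.
1052 > 683.75 → outlier.
All remaining values lie within [-30.25, 683.75].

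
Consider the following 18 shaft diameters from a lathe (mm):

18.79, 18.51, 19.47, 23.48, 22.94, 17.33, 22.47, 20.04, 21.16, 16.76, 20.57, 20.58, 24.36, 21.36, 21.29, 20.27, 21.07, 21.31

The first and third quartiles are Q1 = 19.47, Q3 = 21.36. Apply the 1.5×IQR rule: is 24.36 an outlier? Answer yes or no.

yes

IQR = Q3 − Q1 = 21.36 − 19.47 = 1.89.
Lower fence = Q1 − 1.5·IQR = 19.47 − 2.835 = 16.635.
Upper fence = Q3 + 1.5·IQR = 21.36 + 2.835 = 24.195.
24.36 lies above the upper fence.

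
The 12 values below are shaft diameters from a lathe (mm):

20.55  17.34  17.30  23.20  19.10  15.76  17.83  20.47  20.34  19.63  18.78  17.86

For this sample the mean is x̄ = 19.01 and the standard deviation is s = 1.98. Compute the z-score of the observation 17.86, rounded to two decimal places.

-0.58

z = (17.86 − 19.01) / 1.98 = -0.58.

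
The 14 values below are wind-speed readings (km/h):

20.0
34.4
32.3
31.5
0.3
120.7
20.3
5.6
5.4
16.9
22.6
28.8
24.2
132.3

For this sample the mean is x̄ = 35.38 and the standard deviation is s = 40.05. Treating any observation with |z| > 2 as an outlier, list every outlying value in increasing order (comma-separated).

Cutoffs at x̄ ± 2s: 35.38 ± 2·40.05 = [-44.72, 115.48].
120.7: z = 2.13, |z| > 2 → outlier.
132.3: z = 2.42, |z| > 2 → outlier.
Every other value lies within [-44.72, 115.48].

120.7, 132.3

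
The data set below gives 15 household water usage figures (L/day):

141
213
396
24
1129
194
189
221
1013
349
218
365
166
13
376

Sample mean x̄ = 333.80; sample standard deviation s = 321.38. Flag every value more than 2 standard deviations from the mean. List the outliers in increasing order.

1013, 1129

Cutoffs at x̄ ± 2s: 333.80 ± 2·321.38 = [-308.96, 976.56].
1013: z = 2.11, |z| > 2 → outlier.
1129: z = 2.47, |z| > 2 → outlier.
Every other value lies within [-308.96, 976.56].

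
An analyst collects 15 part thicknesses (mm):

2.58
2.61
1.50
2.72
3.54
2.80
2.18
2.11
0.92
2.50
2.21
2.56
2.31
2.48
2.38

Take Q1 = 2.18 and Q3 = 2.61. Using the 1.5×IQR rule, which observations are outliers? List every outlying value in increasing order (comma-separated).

IQR = Q3 − Q1 = 2.61 − 2.18 = 0.43.
Lower fence = Q1 − 1.5·IQR = 2.18 − 0.645 = 1.535.
Upper fence = Q3 + 1.5·IQR = 2.61 + 0.645 = 3.255.
0.92 < 1.535 → outlier.
1.50 < 1.535 → outlier.
3.54 > 3.255 → outlier.
All remaining values lie within [1.535, 3.255].

0.92, 1.50, 3.54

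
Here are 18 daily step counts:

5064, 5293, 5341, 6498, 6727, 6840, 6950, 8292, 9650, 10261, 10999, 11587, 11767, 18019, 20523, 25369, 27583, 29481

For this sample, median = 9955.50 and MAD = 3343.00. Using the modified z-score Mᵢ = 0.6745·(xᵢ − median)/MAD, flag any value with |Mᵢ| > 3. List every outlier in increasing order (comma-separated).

|Mᵢ| > 3 ⇔ |xᵢ − 9955.50| > 3·3343.00/0.6745 = 14868.79.
So outliers lie outside [-4913.29, 24824.29].
25369: M = 3.11 → outlier.
27583: M = 3.56 → outlier.
29481: M = 3.94 → outlier.

25369, 27583, 29481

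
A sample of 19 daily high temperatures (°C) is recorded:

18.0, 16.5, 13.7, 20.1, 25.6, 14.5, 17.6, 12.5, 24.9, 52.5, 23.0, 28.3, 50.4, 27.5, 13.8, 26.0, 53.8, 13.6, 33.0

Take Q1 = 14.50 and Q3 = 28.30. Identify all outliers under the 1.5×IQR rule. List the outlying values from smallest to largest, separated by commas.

50.4, 52.5, 53.8

IQR = Q3 − Q1 = 28.30 − 14.50 = 13.80.
Lower fence = Q1 − 1.5·IQR = 14.50 − 20.70 = -6.20.
Upper fence = Q3 + 1.5·IQR = 28.30 + 20.70 = 49.00.
50.4 > 49.00 → outlier.
52.5 > 49.00 → outlier.
53.8 > 49.00 → outlier.
All remaining values lie within [-6.20, 49.00].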